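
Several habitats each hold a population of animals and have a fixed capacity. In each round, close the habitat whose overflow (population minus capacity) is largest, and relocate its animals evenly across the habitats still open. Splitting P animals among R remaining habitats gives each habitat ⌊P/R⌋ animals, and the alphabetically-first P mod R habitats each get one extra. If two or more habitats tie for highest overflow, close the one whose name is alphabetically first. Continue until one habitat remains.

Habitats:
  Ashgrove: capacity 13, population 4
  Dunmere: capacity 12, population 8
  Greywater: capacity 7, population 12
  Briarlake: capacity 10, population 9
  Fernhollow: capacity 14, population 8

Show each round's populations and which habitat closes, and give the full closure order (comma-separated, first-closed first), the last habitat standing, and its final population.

Round 1: Ashgrove=4 Briarlake=9 Dunmere=8 Fernhollow=8 Greywater=12 → close Greywater (overflow 5)
  12÷4 = 3 each, +1 to first 0
Round 2: Ashgrove=7 Briarlake=12 Dunmere=11 Fernhollow=11 → close Briarlake (overflow 2)
  12÷3 = 4 each, +1 to first 0
Round 3: Ashgrove=11 Dunmere=15 Fernhollow=15 → close Dunmere (overflow 3)
  15÷2 = 7 each, +1 to first 1
Round 4: Ashgrove=19 Fernhollow=22 → close Fernhollow (overflow 8)
  22÷1 = 22 each, +1 to first 0

Closure order: Greywater, Briarlake, Dunmere, Fernhollow
Last habitat: Ashgrove with 41 animals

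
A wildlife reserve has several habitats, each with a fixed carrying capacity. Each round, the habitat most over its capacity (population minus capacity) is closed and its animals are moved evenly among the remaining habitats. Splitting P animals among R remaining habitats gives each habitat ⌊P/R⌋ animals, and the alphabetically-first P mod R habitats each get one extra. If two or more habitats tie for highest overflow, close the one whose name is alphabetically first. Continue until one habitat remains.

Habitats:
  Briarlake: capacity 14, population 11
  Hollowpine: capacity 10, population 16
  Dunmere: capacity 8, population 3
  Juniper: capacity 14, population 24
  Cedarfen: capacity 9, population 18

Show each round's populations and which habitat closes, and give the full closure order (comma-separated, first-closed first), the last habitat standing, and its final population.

Closure order: Juniper, Cedarfen, Hollowpine, Briarlake
Last habitat: Dunmere with 72 animals

Round 1: Briarlake=11 Cedarfen=18 Dunmere=3 Hollowpine=16 Juniper=24 → close Juniper (overflow 10)
  24÷4 = 6 each, +1 to first 0
Round 2: Briarlake=17 Cedarfen=24 Dunmere=9 Hollowpine=22 → close Cedarfen (overflow 15)
  24÷3 = 8 each, +1 to first 0
Round 3: Briarlake=25 Dunmere=17 Hollowpine=30 → close Hollowpine (overflow 20)
  30÷2 = 15 each, +1 to first 0
Round 4: Briarlake=40 Dunmere=32 → close Briarlake (overflow 26)
  40÷1 = 40 each, +1 to first 0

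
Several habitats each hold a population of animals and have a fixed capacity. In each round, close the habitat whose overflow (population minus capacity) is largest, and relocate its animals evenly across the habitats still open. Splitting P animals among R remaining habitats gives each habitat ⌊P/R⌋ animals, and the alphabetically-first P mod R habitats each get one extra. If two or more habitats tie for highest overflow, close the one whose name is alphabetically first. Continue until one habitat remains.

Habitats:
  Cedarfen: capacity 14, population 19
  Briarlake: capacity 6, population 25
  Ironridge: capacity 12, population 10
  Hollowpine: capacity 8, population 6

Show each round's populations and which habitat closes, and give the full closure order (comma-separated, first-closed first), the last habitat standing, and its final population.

Closure order: Briarlake, Cedarfen, Hollowpine
Last habitat: Ironridge with 60 animals

Round 1: Briarlake=25 Cedarfen=19 Hollowpine=6 Ironridge=10 → close Briarlake (overflow 19)
  25÷3 = 8 each, +1 to first 1
Round 2: Cedarfen=28 Hollowpine=14 Ironridge=18 → close Cedarfen (overflow 14)
  28÷2 = 14 each, +1 to first 0
Round 3: Hollowpine=28 Ironridge=32 → close Hollowpine (overflow 20)
  28÷1 = 28 each, +1 to first 0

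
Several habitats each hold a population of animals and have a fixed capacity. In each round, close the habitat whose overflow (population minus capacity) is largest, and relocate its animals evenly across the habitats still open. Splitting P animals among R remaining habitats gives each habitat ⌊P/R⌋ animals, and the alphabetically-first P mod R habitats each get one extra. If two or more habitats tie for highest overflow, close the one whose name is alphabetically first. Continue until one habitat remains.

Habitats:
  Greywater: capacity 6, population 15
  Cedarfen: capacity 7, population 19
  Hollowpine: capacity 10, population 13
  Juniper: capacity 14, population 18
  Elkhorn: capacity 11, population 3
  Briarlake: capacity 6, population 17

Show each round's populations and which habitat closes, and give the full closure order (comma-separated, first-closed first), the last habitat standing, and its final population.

Closure order: Cedarfen, Briarlake, Greywater, Hollowpine, Juniper
Last habitat: Elkhorn with 85 animals

Round 1: Briarlake=17 Cedarfen=19 Elkhorn=3 Greywater=15 Hollowpine=13 Juniper=18 → close Cedarfen (overflow 12)
  19÷5 = 3 each, +1 to first 4
Round 2: Briarlake=21 Elkhorn=7 Greywater=19 Hollowpine=17 Juniper=21 → close Briarlake (overflow 15)
  21÷4 = 5 each, +1 to first 1
Round 3: Elkhorn=13 Greywater=24 Hollowpine=22 Juniper=26 → close Greywater (overflow 18)
  24÷3 = 8 each, +1 to first 0
Round 4: Elkhorn=21 Hollowpine=30 Juniper=34 → close Hollowpine (overflow 20)
  30÷2 = 15 each, +1 to first 0
Round 5: Elkhorn=36 Juniper=49 → close Juniper (overflow 35)
  49÷1 = 49 each, +1 to first 0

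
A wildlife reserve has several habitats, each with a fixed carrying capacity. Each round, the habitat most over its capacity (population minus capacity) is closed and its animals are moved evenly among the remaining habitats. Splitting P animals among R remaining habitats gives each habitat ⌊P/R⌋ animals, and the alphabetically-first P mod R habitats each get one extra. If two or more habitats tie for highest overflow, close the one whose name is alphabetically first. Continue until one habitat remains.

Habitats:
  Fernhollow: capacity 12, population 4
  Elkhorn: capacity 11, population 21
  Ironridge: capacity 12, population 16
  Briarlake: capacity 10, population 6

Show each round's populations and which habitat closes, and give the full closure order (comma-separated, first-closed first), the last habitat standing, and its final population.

Closure order: Elkhorn, Ironridge, Briarlake
Last habitat: Fernhollow with 47 animals

Round 1: Briarlake=6 Elkhorn=21 Fernhollow=4 Ironridge=16 → close Elkhorn (overflow 10)
  21÷3 = 7 each, +1 to first 0
Round 2: Briarlake=13 Fernhollow=11 Ironridge=23 → close Ironridge (overflow 11)
  23÷2 = 11 each, +1 to first 1
Round 3: Briarlake=25 Fernhollow=22 → close Briarlake (overflow 15)
  25÷1 = 25 each, +1 to first 0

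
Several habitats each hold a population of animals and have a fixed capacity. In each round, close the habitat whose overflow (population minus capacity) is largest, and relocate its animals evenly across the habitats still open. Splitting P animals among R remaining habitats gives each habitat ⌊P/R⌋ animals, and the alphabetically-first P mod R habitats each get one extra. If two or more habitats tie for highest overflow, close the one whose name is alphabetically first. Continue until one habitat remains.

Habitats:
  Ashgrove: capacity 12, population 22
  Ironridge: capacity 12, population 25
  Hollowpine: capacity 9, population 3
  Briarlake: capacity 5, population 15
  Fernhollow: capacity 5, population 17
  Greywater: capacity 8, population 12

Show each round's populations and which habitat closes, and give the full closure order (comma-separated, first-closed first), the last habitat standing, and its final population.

Closure order: Ironridge, Fernhollow, Ashgrove, Briarlake, Greywater
Last habitat: Hollowpine with 94 animals

Round 1: Ashgrove=22 Briarlake=15 Fernhollow=17 Greywater=12 Hollowpine=3 Ironridge=25 → close Ironridge (overflow 13)
  25÷5 = 5 each, +1 to first 0
Round 2: Ashgrove=27 Briarlake=20 Fernhollow=22 Greywater=17 Hollowpine=8 → close Fernhollow (overflow 17)
  22÷4 = 5 each, +1 to first 2
Round 3: Ashgrove=33 Briarlake=26 Greywater=22 Hollowpine=13 → close Ashgrove (overflow 21)
  33÷3 = 11 each, +1 to first 0
Round 4: Briarlake=37 Greywater=33 Hollowpine=24 → close Briarlake (overflow 32)
  37÷2 = 18 each, +1 to first 1
Round 5: Greywater=52 Hollowpine=42 → close Greywater (overflow 44)
  52÷1 = 52 each, +1 to first 0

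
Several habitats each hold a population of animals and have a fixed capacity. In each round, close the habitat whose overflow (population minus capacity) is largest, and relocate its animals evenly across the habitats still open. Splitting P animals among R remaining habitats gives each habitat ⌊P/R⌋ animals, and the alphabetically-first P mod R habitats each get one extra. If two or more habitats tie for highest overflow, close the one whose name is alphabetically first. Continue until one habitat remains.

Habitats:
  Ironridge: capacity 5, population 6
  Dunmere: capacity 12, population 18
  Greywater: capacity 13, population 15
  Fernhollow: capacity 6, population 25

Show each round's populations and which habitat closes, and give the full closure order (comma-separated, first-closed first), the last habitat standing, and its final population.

Round 1: Dunmere=18 Fernhollow=25 Greywater=15 Ironridge=6 → close Fernhollow (overflow 19)
  25÷3 = 8 each, +1 to first 1
Round 2: Dunmere=27 Greywater=23 Ironridge=14 → close Dunmere (overflow 15)
  27÷2 = 13 each, +1 to first 1
Round 3: Greywater=37 Ironridge=27 → close Greywater (overflow 24)
  37÷1 = 37 each, +1 to first 0

Closure order: Fernhollow, Dunmere, Greywater
Last habitat: Ironridge with 64 animals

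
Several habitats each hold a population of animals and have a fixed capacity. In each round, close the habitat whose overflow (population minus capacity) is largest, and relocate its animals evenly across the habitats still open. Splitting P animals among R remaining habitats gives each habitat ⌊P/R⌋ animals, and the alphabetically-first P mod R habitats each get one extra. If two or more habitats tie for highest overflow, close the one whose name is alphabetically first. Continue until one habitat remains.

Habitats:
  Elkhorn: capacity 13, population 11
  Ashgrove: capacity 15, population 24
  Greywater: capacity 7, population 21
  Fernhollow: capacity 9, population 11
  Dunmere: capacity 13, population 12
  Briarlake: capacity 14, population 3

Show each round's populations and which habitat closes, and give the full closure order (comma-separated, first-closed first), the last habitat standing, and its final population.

Round 1: Ashgrove=24 Briarlake=3 Dunmere=12 Elkhorn=11 Fernhollow=11 Greywater=21 → close Greywater (overflow 14)
  21÷5 = 4 each, +1 to first 1
Round 2: Ashgrove=29 Briarlake=7 Dunmere=16 Elkhorn=15 Fernhollow=15 → close Ashgrove (overflow 14)
  29÷4 = 7 each, +1 to first 1
Round 3: Briarlake=15 Dunmere=23 Elkhorn=22 Fernhollow=22 → close Fernhollow (overflow 13)
  22÷3 = 7 each, +1 to first 1
Round 4: Briarlake=23 Dunmere=30 Elkhorn=29 → close Dunmere (overflow 17)
  30÷2 = 15 each, +1 to first 0
Round 5: Briarlake=38 Elkhorn=44 → close Elkhorn (overflow 31)
  44÷1 = 44 each, +1 to first 0

Closure order: Greywater, Ashgrove, Fernhollow, Dunmere, Elkhorn
Last habitat: Briarlake with 82 animals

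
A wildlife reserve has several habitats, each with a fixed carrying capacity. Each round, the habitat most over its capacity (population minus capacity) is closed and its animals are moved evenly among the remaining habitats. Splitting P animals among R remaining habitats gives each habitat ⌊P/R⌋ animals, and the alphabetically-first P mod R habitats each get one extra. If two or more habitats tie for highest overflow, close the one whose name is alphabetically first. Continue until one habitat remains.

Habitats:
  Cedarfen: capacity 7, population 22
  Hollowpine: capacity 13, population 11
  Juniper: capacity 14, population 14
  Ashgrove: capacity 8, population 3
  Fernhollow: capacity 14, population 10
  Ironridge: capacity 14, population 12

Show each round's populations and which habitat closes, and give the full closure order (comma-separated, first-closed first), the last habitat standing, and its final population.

Closure order: Cedarfen, Juniper, Fernhollow, Hollowpine, Ashgrove
Last habitat: Ironridge with 72 animals

Round 1: Ashgrove=3 Cedarfen=22 Fernhollow=10 Hollowpine=11 Ironridge=12 Juniper=14 → close Cedarfen (overflow 15)
  22÷5 = 4 each, +1 to first 2
Round 2: Ashgrove=8 Fernhollow=15 Hollowpine=15 Ironridge=16 Juniper=18 → close Juniper (overflow 4)
  18÷4 = 4 each, +1 to first 2
Round 3: Ashgrove=13 Fernhollow=20 Hollowpine=19 Ironridge=20 → close Fernhollow (overflow 6)
  20÷3 = 6 each, +1 to first 2
Round 4: Ashgrove=20 Hollowpine=26 Ironridge=26 → close Hollowpine (overflow 13)
  26÷2 = 13 each, +1 to first 0
Round 5: Ashgrove=33 Ironridge=39 → close Ashgrove (overflow 25)
  33÷1 = 33 each, +1 to first 0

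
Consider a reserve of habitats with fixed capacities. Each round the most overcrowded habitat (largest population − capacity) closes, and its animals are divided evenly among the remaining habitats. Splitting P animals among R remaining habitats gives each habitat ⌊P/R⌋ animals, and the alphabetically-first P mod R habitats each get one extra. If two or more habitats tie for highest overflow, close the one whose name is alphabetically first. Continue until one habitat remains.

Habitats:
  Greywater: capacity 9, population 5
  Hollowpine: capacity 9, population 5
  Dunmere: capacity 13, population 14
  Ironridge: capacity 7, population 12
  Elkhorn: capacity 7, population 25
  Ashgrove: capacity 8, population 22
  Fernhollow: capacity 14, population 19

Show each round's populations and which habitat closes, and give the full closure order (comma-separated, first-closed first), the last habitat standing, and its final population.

Closure order: Elkhorn, Ashgrove, Fernhollow, Ironridge, Dunmere, Greywater
Last habitat: Hollowpine with 102 animals

Round 1: Ashgrove=22 Dunmere=14 Elkhorn=25 Fernhollow=19 Greywater=5 Hollowpine=5 Ironridge=12 → close Elkhorn (overflow 18)
  25÷6 = 4 each, +1 to first 1
Round 2: Ashgrove=27 Dunmere=18 Fernhollow=23 Greywater=9 Hollowpine=9 Ironridge=16 → close Ashgrove (overflow 19)
  27÷5 = 5 each, +1 to first 2
Round 3: Dunmere=24 Fernhollow=29 Greywater=14 Hollowpine=14 Ironridge=21 → close Fernhollow (overflow 15)
  29÷4 = 7 each, +1 to first 1
Round 4: Dunmere=32 Greywater=21 Hollowpine=21 Ironridge=28 → close Ironridge (overflow 21)
  28÷3 = 9 each, +1 to first 1
Round 5: Dunmere=42 Greywater=30 Hollowpine=30 → close Dunmere (overflow 29)
  42÷2 = 21 each, +1 to first 0
Round 6: Greywater=51 Hollowpine=51 → close Greywater (overflow 42)
  51÷1 = 51 each, +1 to first 0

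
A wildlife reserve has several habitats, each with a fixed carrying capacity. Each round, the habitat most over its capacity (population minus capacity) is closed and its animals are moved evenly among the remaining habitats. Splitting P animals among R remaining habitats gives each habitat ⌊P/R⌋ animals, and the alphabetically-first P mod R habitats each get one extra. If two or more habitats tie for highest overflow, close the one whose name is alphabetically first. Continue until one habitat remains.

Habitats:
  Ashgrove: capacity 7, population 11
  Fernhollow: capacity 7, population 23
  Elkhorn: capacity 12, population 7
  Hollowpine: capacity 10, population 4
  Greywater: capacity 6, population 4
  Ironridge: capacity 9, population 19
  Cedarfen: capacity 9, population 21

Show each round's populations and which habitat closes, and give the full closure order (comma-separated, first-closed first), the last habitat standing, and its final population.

Round 1: Ashgrove=11 Cedarfen=21 Elkhorn=7 Fernhollow=23 Greywater=4 Hollowpine=4 Ironridge=19 → close Fernhollow (overflow 16)
  23÷6 = 3 each, +1 to first 5
Round 2: Ashgrove=15 Cedarfen=25 Elkhorn=11 Greywater=8 Hollowpine=8 Ironridge=22 → close Cedarfen (overflow 16)
  25÷5 = 5 each, +1 to first 0
Round 3: Ashgrove=20 Elkhorn=16 Greywater=13 Hollowpine=13 Ironridge=27 → close Ironridge (overflow 18)
  27÷4 = 6 each, +1 to first 3
Round 4: Ashgrove=27 Elkhorn=23 Greywater=20 Hollowpine=19 → close Ashgrove (overflow 20)
  27÷3 = 9 each, +1 to first 0
Round 5: Elkhorn=32 Greywater=29 Hollowpine=28 → close Greywater (overflow 23)
  29÷2 = 14 each, +1 to first 1
Round 6: Elkhorn=47 Hollowpine=42 → close Elkhorn (overflow 35)
  47÷1 = 47 each, +1 to first 0

Closure order: Fernhollow, Cedarfen, Ironridge, Ashgrove, Greywater, Elkhorn
Last habitat: Hollowpine with 89 animals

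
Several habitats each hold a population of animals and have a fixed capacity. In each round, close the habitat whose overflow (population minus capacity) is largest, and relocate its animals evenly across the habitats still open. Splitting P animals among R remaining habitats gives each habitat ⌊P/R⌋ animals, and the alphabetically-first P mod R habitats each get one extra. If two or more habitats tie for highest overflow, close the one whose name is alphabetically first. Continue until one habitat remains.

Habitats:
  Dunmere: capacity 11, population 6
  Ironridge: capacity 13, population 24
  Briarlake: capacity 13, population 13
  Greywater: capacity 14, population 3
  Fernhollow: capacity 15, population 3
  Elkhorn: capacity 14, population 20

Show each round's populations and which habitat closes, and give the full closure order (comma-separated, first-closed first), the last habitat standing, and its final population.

Closure order: Ironridge, Elkhorn, Briarlake, Dunmere, Fernhollow
Last habitat: Greywater with 69 animals

Round 1: Briarlake=13 Dunmere=6 Elkhorn=20 Fernhollow=3 Greywater=3 Ironridge=24 → close Ironridge (overflow 11)
  24÷5 = 4 each, +1 to first 4
Round 2: Briarlake=18 Dunmere=11 Elkhorn=25 Fernhollow=8 Greywater=7 → close Elkhorn (overflow 11)
  25÷4 = 6 each, +1 to first 1
Round 3: Briarlake=25 Dunmere=17 Fernhollow=14 Greywater=13 → close Briarlake (overflow 12)
  25÷3 = 8 each, +1 to first 1
Round 4: Dunmere=26 Fernhollow=22 Greywater=21 → close Dunmere (overflow 15)
  26÷2 = 13 each, +1 to first 0
Round 5: Fernhollow=35 Greywater=34 → close Fernhollow (overflow 20)
  35÷1 = 35 each, +1 to first 0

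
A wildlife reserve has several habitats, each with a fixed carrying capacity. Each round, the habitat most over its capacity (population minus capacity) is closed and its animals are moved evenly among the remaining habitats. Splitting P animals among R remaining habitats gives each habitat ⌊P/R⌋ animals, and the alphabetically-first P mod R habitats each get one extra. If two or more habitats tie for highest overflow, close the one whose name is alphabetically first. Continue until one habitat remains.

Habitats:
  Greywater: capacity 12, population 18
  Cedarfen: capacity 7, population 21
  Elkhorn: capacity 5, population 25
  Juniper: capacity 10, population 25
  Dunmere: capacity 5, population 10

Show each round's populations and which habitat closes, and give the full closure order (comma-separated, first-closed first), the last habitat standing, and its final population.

Closure order: Elkhorn, Cedarfen, Juniper, Dunmere
Last habitat: Greywater with 99 animals

Round 1: Cedarfen=21 Dunmere=10 Elkhorn=25 Greywater=18 Juniper=25 → close Elkhorn (overflow 20)
  25÷4 = 6 each, +1 to first 1
Round 2: Cedarfen=28 Dunmere=16 Greywater=24 Juniper=31 → close Cedarfen (overflow 21)
  28÷3 = 9 each, +1 to first 1
Round 3: Dunmere=26 Greywater=33 Juniper=40 → close Juniper (overflow 30)
  40÷2 = 20 each, +1 to first 0
Round 4: Dunmere=46 Greywater=53 → close Dunmere (overflow 41)
  46÷1 = 46 each, +1 to first 0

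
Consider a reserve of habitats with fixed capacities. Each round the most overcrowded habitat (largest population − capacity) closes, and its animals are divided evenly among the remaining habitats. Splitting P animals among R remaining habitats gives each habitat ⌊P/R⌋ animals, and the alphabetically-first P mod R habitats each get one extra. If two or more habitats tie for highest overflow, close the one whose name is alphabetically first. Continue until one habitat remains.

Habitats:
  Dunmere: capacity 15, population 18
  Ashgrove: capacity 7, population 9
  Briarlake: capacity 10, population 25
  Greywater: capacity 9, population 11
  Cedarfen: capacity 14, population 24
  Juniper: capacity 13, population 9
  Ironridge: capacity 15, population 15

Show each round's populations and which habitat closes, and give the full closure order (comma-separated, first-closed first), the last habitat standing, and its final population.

Closure order: Briarlake, Cedarfen, Ashgrove, Dunmere, Greywater, Ironridge
Last habitat: Juniper with 111 animals

Round 1: Ashgrove=9 Briarlake=25 Cedarfen=24 Dunmere=18 Greywater=11 Ironridge=15 Juniper=9 → close Briarlake (overflow 15)
  25÷6 = 4 each, +1 to first 1
Round 2: Ashgrove=14 Cedarfen=28 Dunmere=22 Greywater=15 Ironridge=19 Juniper=13 → close Cedarfen (overflow 14)
  28÷5 = 5 each, +1 to first 3
Round 3: Ashgrove=20 Dunmere=28 Greywater=21 Ironridge=24 Juniper=18 → close Ashgrove (overflow 13)
  20÷4 = 5 each, +1 to first 0
Round 4: Dunmere=33 Greywater=26 Ironridge=29 Juniper=23 → close Dunmere (overflow 18)
  33÷3 = 11 each, +1 to first 0
Round 5: Greywater=37 Ironridge=40 Juniper=34 → close Greywater (overflow 28)
  37÷2 = 18 each, +1 to first 1
Round 6: Ironridge=59 Juniper=52 → close Ironridge (overflow 44)
  59÷1 = 59 each, +1 to first 0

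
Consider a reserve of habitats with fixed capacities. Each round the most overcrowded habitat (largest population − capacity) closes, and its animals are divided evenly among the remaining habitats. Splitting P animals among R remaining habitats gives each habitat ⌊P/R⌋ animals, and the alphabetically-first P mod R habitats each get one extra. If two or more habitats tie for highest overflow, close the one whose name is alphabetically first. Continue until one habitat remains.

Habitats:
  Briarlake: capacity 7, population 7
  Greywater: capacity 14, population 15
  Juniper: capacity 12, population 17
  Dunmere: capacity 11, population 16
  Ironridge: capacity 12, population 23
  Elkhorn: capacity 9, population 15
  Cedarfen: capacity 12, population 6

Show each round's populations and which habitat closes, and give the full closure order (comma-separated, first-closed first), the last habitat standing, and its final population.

Round 1: Briarlake=7 Cedarfen=6 Dunmere=16 Elkhorn=15 Greywater=15 Ironridge=23 Juniper=17 → close Ironridge (overflow 11)
  23÷6 = 3 each, +1 to first 5
Round 2: Briarlake=11 Cedarfen=10 Dunmere=20 Elkhorn=19 Greywater=19 Juniper=20 → close Elkhorn (overflow 10)
  19÷5 = 3 each, +1 to first 4
Round 3: Briarlake=15 Cedarfen=14 Dunmere=24 Greywater=23 Juniper=23 → close Dunmere (overflow 13)
  24÷4 = 6 each, +1 to first 0
Round 4: Briarlake=21 Cedarfen=20 Greywater=29 Juniper=29 → close Juniper (overflow 17)
  29÷3 = 9 each, +1 to first 2
Round 5: Briarlake=31 Cedarfen=30 Greywater=38 → close Briarlake (overflow 24)
  31÷2 = 15 each, +1 to first 1
Round 6: Cedarfen=46 Greywater=53 → close Greywater (overflow 39)
  53÷1 = 53 each, +1 to first 0

Closure order: Ironridge, Elkhorn, Dunmere, Juniper, Briarlake, Greywater
Last habitat: Cedarfen with 99 animals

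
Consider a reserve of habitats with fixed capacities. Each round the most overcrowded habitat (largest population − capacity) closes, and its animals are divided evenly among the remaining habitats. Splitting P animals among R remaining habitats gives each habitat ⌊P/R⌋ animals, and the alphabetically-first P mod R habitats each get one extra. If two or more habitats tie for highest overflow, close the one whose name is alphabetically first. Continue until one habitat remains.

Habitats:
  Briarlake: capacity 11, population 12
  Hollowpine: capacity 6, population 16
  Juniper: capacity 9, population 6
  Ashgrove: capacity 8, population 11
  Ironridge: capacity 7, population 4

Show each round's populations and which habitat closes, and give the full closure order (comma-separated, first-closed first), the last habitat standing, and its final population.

Round 1: Ashgrove=11 Briarlake=12 Hollowpine=16 Ironridge=4 Juniper=6 → close Hollowpine (overflow 10)
  16÷4 = 4 each, +1 to first 0
Round 2: Ashgrove=15 Briarlake=16 Ironridge=8 Juniper=10 → close Ashgrove (overflow 7)
  15÷3 = 5 each, +1 to first 0
Round 3: Briarlake=21 Ironridge=13 Juniper=15 → close Briarlake (overflow 10)
  21÷2 = 10 each, +1 to first 1
Round 4: Ironridge=24 Juniper=25 → close Ironridge (overflow 17)
  24÷1 = 24 each, +1 to first 0

Closure order: Hollowpine, Ashgrove, Briarlake, Ironridge
Last habitat: Juniper with 49 animals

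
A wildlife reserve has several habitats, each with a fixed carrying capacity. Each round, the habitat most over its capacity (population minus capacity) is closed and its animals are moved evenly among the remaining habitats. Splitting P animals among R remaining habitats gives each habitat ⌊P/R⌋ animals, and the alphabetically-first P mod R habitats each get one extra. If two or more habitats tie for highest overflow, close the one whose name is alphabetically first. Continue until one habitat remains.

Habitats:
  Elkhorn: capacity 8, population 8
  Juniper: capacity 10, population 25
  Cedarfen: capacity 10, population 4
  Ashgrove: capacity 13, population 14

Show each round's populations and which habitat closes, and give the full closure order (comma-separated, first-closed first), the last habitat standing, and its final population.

Round 1: Ashgrove=14 Cedarfen=4 Elkhorn=8 Juniper=25 → close Juniper (overflow 15)
  25÷3 = 8 each, +1 to first 1
Round 2: Ashgrove=23 Cedarfen=12 Elkhorn=16 → close Ashgrove (overflow 10)
  23÷2 = 11 each, +1 to first 1
Round 3: Cedarfen=24 Elkhorn=27 → close Elkhorn (overflow 19)
  27÷1 = 27 each, +1 to first 0

Closure order: Juniper, Ashgrove, Elkhorn
Last habitat: Cedarfen with 51 animals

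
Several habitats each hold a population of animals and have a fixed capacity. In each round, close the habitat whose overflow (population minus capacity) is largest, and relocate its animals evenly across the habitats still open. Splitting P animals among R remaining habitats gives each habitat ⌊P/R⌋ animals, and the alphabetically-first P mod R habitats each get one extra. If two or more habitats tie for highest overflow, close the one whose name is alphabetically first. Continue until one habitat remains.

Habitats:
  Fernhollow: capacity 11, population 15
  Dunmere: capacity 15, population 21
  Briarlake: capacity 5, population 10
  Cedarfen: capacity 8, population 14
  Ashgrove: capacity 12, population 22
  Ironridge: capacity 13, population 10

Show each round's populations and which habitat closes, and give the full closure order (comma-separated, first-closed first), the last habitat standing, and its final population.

Closure order: Ashgrove, Cedarfen, Briarlake, Dunmere, Fernhollow
Last habitat: Ironridge with 92 animals

Round 1: Ashgrove=22 Briarlake=10 Cedarfen=14 Dunmere=21 Fernhollow=15 Ironridge=10 → close Ashgrove (overflow 10)
  22÷5 = 4 each, +1 to first 2
Round 2: Briarlake=15 Cedarfen=19 Dunmere=25 Fernhollow=19 Ironridge=14 → close Cedarfen (overflow 11)
  19÷4 = 4 each, +1 to first 3
Round 3: Briarlake=20 Dunmere=30 Fernhollow=24 Ironridge=18 → close Briarlake (overflow 15)
  20÷3 = 6 each, +1 to first 2
Round 4: Dunmere=37 Fernhollow=31 Ironridge=24 → close Dunmere (overflow 22)
  37÷2 = 18 each, +1 to first 1
Round 5: Fernhollow=50 Ironridge=42 → close Fernhollow (overflow 39)
  50÷1 = 50 each, +1 to first 0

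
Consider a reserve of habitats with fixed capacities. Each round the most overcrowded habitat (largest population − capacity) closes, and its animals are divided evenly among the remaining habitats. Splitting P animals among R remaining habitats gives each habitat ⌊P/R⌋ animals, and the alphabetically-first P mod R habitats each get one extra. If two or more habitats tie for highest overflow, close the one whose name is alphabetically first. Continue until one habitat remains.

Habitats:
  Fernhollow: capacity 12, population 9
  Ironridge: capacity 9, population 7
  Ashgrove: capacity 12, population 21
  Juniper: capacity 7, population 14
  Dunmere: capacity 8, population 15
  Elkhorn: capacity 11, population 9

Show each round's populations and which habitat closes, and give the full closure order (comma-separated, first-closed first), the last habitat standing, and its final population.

Closure order: Ashgrove, Dunmere, Juniper, Elkhorn, Fernhollow
Last habitat: Ironridge with 75 animals

Round 1: Ashgrove=21 Dunmere=15 Elkhorn=9 Fernhollow=9 Ironridge=7 Juniper=14 → close Ashgrove (overflow 9)
  21÷5 = 4 each, +1 to first 1
Round 2: Dunmere=20 Elkhorn=13 Fernhollow=13 Ironridge=11 Juniper=18 → close Dunmere (overflow 12)
  20÷4 = 5 each, +1 to first 0
Round 3: Elkhorn=18 Fernhollow=18 Ironridge=16 Juniper=23 → close Juniper (overflow 16)
  23÷3 = 7 each, +1 to first 2
Round 4: Elkhorn=26 Fernhollow=26 Ironridge=23 → close Elkhorn (overflow 15)
  26÷2 = 13 each, +1 to first 0
Round 5: Fernhollow=39 Ironridge=36 → close Fernhollow (overflow 27)
  39÷1 = 39 each, +1 to first 0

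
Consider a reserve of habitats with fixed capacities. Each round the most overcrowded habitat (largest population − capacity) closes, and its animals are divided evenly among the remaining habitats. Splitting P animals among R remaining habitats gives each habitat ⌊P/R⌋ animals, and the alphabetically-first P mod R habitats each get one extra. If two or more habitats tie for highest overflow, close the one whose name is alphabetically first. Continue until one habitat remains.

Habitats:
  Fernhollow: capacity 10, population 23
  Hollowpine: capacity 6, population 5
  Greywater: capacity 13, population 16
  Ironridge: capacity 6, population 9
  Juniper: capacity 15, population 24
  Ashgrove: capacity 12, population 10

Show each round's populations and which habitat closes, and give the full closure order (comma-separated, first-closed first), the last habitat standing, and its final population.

Round 1: Ashgrove=10 Fernhollow=23 Greywater=16 Hollowpine=5 Ironridge=9 Juniper=24 → close Fernhollow (overflow 13)
  23÷5 = 4 each, +1 to first 3
Round 2: Ashgrove=15 Greywater=21 Hollowpine=10 Ironridge=13 Juniper=28 → close Juniper (overflow 13)
  28÷4 = 7 each, +1 to first 0
Round 3: Ashgrove=22 Greywater=28 Hollowpine=17 Ironridge=20 → close Greywater (overflow 15)
  28÷3 = 9 each, +1 to first 1
Round 4: Ashgrove=32 Hollowpine=26 Ironridge=29 → close Ironridge (overflow 23)
  29÷2 = 14 each, +1 to first 1
Round 5: Ashgrove=47 Hollowpine=40 → close Ashgrove (overflow 35)
  47÷1 = 47 each, +1 to first 0

Closure order: Fernhollow, Juniper, Greywater, Ironridge, Ashgrove
Last habitat: Hollowpine with 87 animals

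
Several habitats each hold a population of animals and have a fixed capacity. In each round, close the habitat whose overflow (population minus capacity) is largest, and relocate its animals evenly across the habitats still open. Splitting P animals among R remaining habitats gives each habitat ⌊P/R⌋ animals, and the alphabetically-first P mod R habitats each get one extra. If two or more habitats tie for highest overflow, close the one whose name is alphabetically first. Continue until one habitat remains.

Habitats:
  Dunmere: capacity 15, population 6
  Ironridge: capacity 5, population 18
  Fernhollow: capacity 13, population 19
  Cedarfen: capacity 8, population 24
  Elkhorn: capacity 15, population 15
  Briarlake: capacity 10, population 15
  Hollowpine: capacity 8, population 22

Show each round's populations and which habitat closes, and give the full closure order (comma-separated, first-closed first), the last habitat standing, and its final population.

Round 1: Briarlake=15 Cedarfen=24 Dunmere=6 Elkhorn=15 Fernhollow=19 Hollowpine=22 Ironridge=18 → close Cedarfen (overflow 16)
  24÷6 = 4 each, +1 to first 0
Round 2: Briarlake=19 Dunmere=10 Elkhorn=19 Fernhollow=23 Hollowpine=26 Ironridge=22 → close Hollowpine (overflow 18)
  26÷5 = 5 each, +1 to first 1
Round 3: Briarlake=25 Dunmere=15 Elkhorn=24 Fernhollow=28 Ironridge=27 → close Ironridge (overflow 22)
  27÷4 = 6 each, +1 to first 3
Round 4: Briarlake=32 Dunmere=22 Elkhorn=31 Fernhollow=34 → close Briarlake (overflow 22)
  32÷3 = 10 each, +1 to first 2
Round 5: Dunmere=33 Elkhorn=42 Fernhollow=44 → close Fernhollow (overflow 31)
  44÷2 = 22 each, +1 to first 0
Round 6: Dunmere=55 Elkhorn=64 → close Elkhorn (overflow 49)
  64÷1 = 64 each, +1 to first 0

Closure order: Cedarfen, Hollowpine, Ironridge, Briarlake, Fernhollow, Elkhorn
Last habitat: Dunmere with 119 animals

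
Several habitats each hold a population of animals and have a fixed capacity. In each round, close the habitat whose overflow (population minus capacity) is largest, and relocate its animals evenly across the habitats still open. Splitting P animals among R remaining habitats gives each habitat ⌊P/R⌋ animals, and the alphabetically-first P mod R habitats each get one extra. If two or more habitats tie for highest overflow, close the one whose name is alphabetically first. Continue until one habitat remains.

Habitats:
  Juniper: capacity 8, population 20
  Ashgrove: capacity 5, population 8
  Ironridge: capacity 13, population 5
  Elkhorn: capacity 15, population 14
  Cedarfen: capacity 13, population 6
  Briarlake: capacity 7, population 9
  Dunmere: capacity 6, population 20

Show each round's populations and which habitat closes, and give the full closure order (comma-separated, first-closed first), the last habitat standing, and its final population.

Round 1: Ashgrove=8 Briarlake=9 Cedarfen=6 Dunmere=20 Elkhorn=14 Ironridge=5 Juniper=20 → close Dunmere (overflow 14)
  20÷6 = 3 each, +1 to first 2
Round 2: Ashgrove=12 Briarlake=13 Cedarfen=9 Elkhorn=17 Ironridge=8 Juniper=23 → close Juniper (overflow 15)
  23÷5 = 4 each, +1 to first 3
Round 3: Ashgrove=17 Briarlake=18 Cedarfen=14 Elkhorn=21 Ironridge=12 → close Ashgrove (overflow 12)
  17÷4 = 4 each, +1 to first 1
Round 4: Briarlake=23 Cedarfen=18 Elkhorn=25 Ironridge=16 → close Briarlake (overflow 16)
  23÷3 = 7 each, +1 to first 2
Round 5: Cedarfen=26 Elkhorn=33 Ironridge=23 → close Elkhorn (overflow 18)
  33÷2 = 16 each, +1 to first 1
Round 6: Cedarfen=43 Ironridge=39 → close Cedarfen (overflow 30)
  43÷1 = 43 each, +1 to first 0

Closure order: Dunmere, Juniper, Ashgrove, Briarlake, Elkhorn, Cedarfen
Last habitat: Ironridge with 82 animals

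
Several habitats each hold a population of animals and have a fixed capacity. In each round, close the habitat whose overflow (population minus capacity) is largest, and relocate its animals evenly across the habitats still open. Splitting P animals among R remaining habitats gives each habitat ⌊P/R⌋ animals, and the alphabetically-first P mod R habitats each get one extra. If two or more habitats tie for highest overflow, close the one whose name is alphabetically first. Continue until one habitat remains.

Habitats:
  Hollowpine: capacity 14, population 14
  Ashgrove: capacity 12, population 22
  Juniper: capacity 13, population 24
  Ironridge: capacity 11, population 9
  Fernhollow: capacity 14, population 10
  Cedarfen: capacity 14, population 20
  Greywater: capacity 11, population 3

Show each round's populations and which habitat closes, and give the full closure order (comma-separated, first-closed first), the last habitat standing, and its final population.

Closure order: Juniper, Ashgrove, Cedarfen, Hollowpine, Ironridge, Fernhollow
Last habitat: Greywater with 102 animals

Round 1: Ashgrove=22 Cedarfen=20 Fernhollow=10 Greywater=3 Hollowpine=14 Ironridge=9 Juniper=24 → close Juniper (overflow 11)
  24÷6 = 4 each, +1 to first 0
Round 2: Ashgrove=26 Cedarfen=24 Fernhollow=14 Greywater=7 Hollowpine=18 Ironridge=13 → close Ashgrove (overflow 14)
  26÷5 = 5 each, +1 to first 1
Round 3: Cedarfen=30 Fernhollow=19 Greywater=12 Hollowpine=23 Ironridge=18 → close Cedarfen (overflow 16)
  30÷4 = 7 each, +1 to first 2
Round 4: Fernhollow=27 Greywater=20 Hollowpine=30 Ironridge=25 → close Hollowpine (overflow 16)
  30÷3 = 10 each, +1 to first 0
Round 5: Fernhollow=37 Greywater=30 Ironridge=35 → close Ironridge (overflow 24)
  35÷2 = 17 each, +1 to first 1
Round 6: Fernhollow=55 Greywater=47 → close Fernhollow (overflow 41)
  55÷1 = 55 each, +1 to first 0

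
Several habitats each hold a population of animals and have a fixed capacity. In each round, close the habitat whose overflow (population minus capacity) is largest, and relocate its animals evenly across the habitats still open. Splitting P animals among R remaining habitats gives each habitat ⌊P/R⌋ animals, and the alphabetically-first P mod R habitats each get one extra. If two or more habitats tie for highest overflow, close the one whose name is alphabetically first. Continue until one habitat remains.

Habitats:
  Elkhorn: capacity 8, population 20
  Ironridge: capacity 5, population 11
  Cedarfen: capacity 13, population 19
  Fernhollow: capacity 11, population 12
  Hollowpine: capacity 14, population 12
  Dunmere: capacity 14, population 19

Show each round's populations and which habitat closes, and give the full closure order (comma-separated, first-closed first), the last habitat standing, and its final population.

Closure order: Elkhorn, Cedarfen, Dunmere, Ironridge, Fernhollow
Last habitat: Hollowpine with 93 animals

Round 1: Cedarfen=19 Dunmere=19 Elkhorn=20 Fernhollow=12 Hollowpine=12 Ironridge=11 → close Elkhorn (overflow 12)
  20÷5 = 4 each, +1 to first 0
Round 2: Cedarfen=23 Dunmere=23 Fernhollow=16 Hollowpine=16 Ironridge=15 → close Cedarfen (overflow 10)
  23÷4 = 5 each, +1 to first 3
Round 3: Dunmere=29 Fernhollow=22 Hollowpine=22 Ironridge=20 → close Dunmere (overflow 15)
  29÷3 = 9 each, +1 to first 2
Round 4: Fernhollow=32 Hollowpine=32 Ironridge=29 → close Ironridge (overflow 24)
  29÷2 = 14 each, +1 to first 1
Round 5: Fernhollow=47 Hollowpine=46 → close Fernhollow (overflow 36)
  47÷1 = 47 each, +1 to first 0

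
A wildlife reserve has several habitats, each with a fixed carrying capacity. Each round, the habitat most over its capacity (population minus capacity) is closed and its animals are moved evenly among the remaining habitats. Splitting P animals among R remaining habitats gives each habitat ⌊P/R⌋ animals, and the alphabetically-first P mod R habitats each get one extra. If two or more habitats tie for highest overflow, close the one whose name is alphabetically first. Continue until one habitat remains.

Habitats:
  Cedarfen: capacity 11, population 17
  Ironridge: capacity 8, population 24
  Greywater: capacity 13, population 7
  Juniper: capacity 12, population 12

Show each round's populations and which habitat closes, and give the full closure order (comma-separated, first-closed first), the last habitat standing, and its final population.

Closure order: Ironridge, Cedarfen, Juniper
Last habitat: Greywater with 60 animals

Round 1: Cedarfen=17 Greywater=7 Ironridge=24 Juniper=12 → close Ironridge (overflow 16)
  24÷3 = 8 each, +1 to first 0
Round 2: Cedarfen=25 Greywater=15 Juniper=20 → close Cedarfen (overflow 14)
  25÷2 = 12 each, +1 to first 1
Round 3: Greywater=28 Juniper=32 → close Juniper (overflow 20)
  32÷1 = 32 each, +1 to first 0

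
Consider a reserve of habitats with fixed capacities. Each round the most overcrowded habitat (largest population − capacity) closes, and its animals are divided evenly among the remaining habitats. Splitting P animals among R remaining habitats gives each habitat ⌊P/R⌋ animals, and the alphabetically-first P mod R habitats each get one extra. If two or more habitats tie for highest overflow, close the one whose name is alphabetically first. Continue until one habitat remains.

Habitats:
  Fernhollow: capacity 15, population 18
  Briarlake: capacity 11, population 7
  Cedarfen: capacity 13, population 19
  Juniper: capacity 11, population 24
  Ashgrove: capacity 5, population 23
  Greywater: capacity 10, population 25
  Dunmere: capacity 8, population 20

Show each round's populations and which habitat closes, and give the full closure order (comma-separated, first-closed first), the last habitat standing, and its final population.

Closure order: Ashgrove, Greywater, Dunmere, Juniper, Cedarfen, Fernhollow
Last habitat: Briarlake with 136 animals

Round 1: Ashgrove=23 Briarlake=7 Cedarfen=19 Dunmere=20 Fernhollow=18 Greywater=25 Juniper=24 → close Ashgrove (overflow 18)
  23÷6 = 3 each, +1 to first 5
Round 2: Briarlake=11 Cedarfen=23 Dunmere=24 Fernhollow=22 Greywater=29 Juniper=27 → close Greywater (overflow 19)
  29÷5 = 5 each, +1 to first 4
Round 3: Briarlake=17 Cedarfen=29 Dunmere=30 Fernhollow=28 Juniper=32 → close Dunmere (overflow 22)
  30÷4 = 7 each, +1 to first 2
Round 4: Briarlake=25 Cedarfen=37 Fernhollow=35 Juniper=39 → close Juniper (overflow 28)
  39÷3 = 13 each, +1 to first 0
Round 5: Briarlake=38 Cedarfen=50 Fernhollow=48 → close Cedarfen (overflow 37)
  50÷2 = 25 each, +1 to first 0
Round 6: Briarlake=63 Fernhollow=73 → close Fernhollow (overflow 58)
  73÷1 = 73 each, +1 to first 0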